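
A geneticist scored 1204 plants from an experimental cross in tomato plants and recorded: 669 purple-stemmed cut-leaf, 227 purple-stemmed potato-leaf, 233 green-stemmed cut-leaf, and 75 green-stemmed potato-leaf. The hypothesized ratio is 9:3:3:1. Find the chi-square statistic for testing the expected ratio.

0.341

Total ratio parts = 16. Expected numbers out of 1204:
  purple-stemmed cut-leaf: 1204 × 9/16 = 677.25
  purple-stemmed potato-leaf: 1204 × 3/16 = 225.75
  green-stemmed cut-leaf: 1204 × 3/16 = 225.75
  green-stemmed potato-leaf: 1204 × 1/16 = 75.25
χ² = Σ (O − E)² / E
  purple-stemmed cut-leaf: (669 − 677.25)² / 677.25 = 0.1005
  purple-stemmed potato-leaf: (227 − 225.75)² / 225.75 = 0.0069
  green-stemmed cut-leaf: (233 − 225.75)² / 225.75 = 0.2328
  green-stemmed potato-leaf: (75 − 75.25)² / 75.25 = 0.0008
χ² = 0.1005 + 0.0069 + 0.2328 + 0.0008 = 0.341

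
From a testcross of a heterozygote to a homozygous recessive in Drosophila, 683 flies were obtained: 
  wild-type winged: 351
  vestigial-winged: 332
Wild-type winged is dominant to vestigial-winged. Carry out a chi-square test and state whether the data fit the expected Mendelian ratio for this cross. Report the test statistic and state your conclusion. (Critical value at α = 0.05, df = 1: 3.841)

0.529; consistent

A testcross of a heterozygote (Aa × aa) gives a 1:1 phenotypic ratio.
Expected counts for N = 683 under a 1:1 ratio (total parts = 2):
  wild-type winged: 683 × 1/2 = 341.5
  vestigial-winged: 683 × 1/2 = 341.5
χ² = Σ (O − E)² / E
  wild-type winged: (351 − 341.5)² / 341.5 = 0.2643
  vestigial-winged: (332 − 341.5)² / 341.5 = 0.2643
χ² = 0.2643 + 0.2643 = 0.5286 ≈ 0.529
Degrees of freedom = 2 − 1 = 1; critical value at α = 0.05 is 3.841.
Since 0.529 < 3.841, we fail to reject the null hypothesis — the data are consistent with the 1:1 ratio.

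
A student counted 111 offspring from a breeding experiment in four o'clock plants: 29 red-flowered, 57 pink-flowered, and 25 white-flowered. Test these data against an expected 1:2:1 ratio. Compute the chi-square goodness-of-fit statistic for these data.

0.369

Total ratio parts = 4. Expected numbers out of 111:
  red-flowered: 111 × 1/4 = 27.75
  pink-flowered: 111 × 2/4 = 55.5
  white-flowered: 111 × 1/4 = 27.75
χ² = Σ (O − E)² / E
  red-flowered: (29 − 27.75)² / 27.75 = 0.0563
  pink-flowered: (57 − 55.5)² / 55.5 = 0.0405
  white-flowered: (25 − 27.75)² / 27.75 = 0.2725
χ² = 0.0563 + 0.0405 + 0.2725 = 0.3693 ≈ 0.369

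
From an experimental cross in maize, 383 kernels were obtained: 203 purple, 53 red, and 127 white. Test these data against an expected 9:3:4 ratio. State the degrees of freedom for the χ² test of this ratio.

A goodness-of-fit test with 3 phenotype classes has df = 3 − 1 = 2.

2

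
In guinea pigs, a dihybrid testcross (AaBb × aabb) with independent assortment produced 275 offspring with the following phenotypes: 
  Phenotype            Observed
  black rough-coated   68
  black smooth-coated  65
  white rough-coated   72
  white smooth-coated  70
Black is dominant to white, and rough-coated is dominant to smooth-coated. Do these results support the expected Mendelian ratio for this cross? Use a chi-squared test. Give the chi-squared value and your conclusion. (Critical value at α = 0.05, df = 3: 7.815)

A dihybrid testcross with independent assortment gives a 1:1:1:1 ratio.
Under the 1:1:1:1 hypothesis (Σ ratio = 4, N = 275):
  black rough-coated: 275 × 1/4 = 68.75
  black smooth-coated: 275 × 1/4 = 68.75
  white rough-coated: 275 × 1/4 = 68.75
  white smooth-coated: 275 × 1/4 = 68.75
χ² = Σ (O − E)² / E
  black rough-coated: (68 − 68.75)² / 68.75 = 0.0082
  black smooth-coated: (65 − 68.75)² / 68.75 = 0.2045
  white rough-coated: (72 − 68.75)² / 68.75 = 0.1536
  white smooth-coated: (70 − 68.75)² / 68.75 = 0.0227
χ² = 0.0082 + 0.2045 + 0.1536 + 0.0227 = 0.389
Degrees of freedom = 4 − 1 = 3; critical value at α = 0.05 is 7.815.
Since 0.389 < 7.815, we fail to reject the null hypothesis — the data are consistent with the 1:1:1:1 ratio.

0.389; consistent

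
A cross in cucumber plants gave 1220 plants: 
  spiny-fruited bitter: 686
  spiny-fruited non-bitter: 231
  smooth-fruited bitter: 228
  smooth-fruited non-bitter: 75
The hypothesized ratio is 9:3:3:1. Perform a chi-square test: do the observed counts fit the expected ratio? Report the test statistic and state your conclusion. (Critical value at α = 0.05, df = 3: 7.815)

0.045; consistent

Total ratio parts = 16. Expected numbers out of 1220:
  spiny-fruited bitter: 1220 × 9/16 = 686.25
  spiny-fruited non-bitter: 1220 × 3/16 = 228.75
  smooth-fruited bitter: 1220 × 3/16 = 228.75
  smooth-fruited non-bitter: 1220 × 1/16 = 76.25
χ² = Σ (O − E)² / E
  spiny-fruited bitter: (686 − 686.25)² / 686.25 = 0.0001
  spiny-fruited non-bitter: (231 − 228.75)² / 228.75 = 0.0221
  smooth-fruited bitter: (228 − 228.75)² / 228.75 = 0.0025
  smooth-fruited non-bitter: (75 − 76.25)² / 76.25 = 0.0205
χ² = 0.0001 + 0.0221 + 0.0025 + 0.0205 = 0.0452 ≈ 0.045
Degrees of freedom = 4 − 1 = 3; critical value at α = 0.05 is 7.815.
Since 0.045 < 7.815, we fail to reject the null hypothesis — the data are consistent with the 9:3:3:1 ratio.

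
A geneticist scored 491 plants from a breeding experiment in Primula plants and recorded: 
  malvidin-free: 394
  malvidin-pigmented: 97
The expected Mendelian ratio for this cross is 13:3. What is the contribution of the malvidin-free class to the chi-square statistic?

Expected counts for N = 491 under a 13:3 ratio (total parts = 16):
  malvidin-free: 491 × 13/16 = 398.9375
  malvidin-pigmented: 491 × 3/16 = 92.0625
Contribution of malvidin-free: (394 − 398.9375)² / 398.9375 = 0.0611

0.061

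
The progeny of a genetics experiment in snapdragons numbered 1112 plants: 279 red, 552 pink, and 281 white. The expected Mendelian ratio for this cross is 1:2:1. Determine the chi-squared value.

0.065

The 1:2:1 ratio has 4 parts, so with N = 1112 the expected counts are:
  red: 1112 × 1/4 = 278
  pink: 1112 × 2/4 = 556
  white: 1112 × 1/4 = 278
χ² = Σ (O − E)² / E
  red: (279 − 278)² / 278 = 0.0036
  pink: (552 − 556)² / 556 = 0.0288
  white: (281 − 278)² / 278 = 0.0324
χ² = 0.0036 + 0.0288 + 0.0324 = 0.0648 ≈ 0.065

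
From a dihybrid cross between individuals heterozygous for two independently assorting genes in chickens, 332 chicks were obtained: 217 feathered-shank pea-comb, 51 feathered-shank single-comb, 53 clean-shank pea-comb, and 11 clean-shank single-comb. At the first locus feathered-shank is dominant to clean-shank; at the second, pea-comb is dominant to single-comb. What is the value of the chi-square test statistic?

A dihybrid F₂ with independent assortment and complete dominance at both loci gives a 9:3:3:1 phenotypic ratio.
Total ratio parts = 16. Expected numbers out of 332:
  feathered-shank pea-comb: 332 × 9/16 = 186.75
  feathered-shank single-comb: 332 × 3/16 = 62.25
  clean-shank pea-comb: 332 × 3/16 = 62.25
  clean-shank single-comb: 332 × 1/16 = 20.75
χ² = Σ (O − E)² / E
  feathered-shank pea-comb: (217 − 186.75)² / 186.75 = 4.8999
  feathered-shank single-comb: (51 − 62.25)² / 62.25 = 2.0331
  clean-shank pea-comb: (53 − 62.25)² / 62.25 = 1.3745
  clean-shank single-comb: (11 − 20.75)² / 20.75 = 4.5813
χ² = 4.8999 + 2.0331 + 1.3745 + 4.5813 = 12.8888 ≈ 12.889

12.889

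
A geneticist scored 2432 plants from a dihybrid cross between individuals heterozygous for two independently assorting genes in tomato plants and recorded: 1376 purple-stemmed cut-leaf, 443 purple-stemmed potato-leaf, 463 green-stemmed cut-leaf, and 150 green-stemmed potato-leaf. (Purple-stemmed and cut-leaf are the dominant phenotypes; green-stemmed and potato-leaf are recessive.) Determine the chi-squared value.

0.551

A dihybrid F₂ with independent assortment and complete dominance at both loci gives a 9:3:3:1 phenotypic ratio.
Under the 9:3:3:1 hypothesis (Σ ratio = 16, N = 2432):
  purple-stemmed cut-leaf: 2432 × 9/16 = 1368
  purple-stemmed potato-leaf: 2432 × 3/16 = 456
  green-stemmed cut-leaf: 2432 × 3/16 = 456
  green-stemmed potato-leaf: 2432 × 1/16 = 152
χ² = Σ (O − E)² / E
  purple-stemmed cut-leaf: (1376 − 1368)² / 1368 = 0.0468
  purple-stemmed potato-leaf: (443 − 456)² / 456 = 0.3706
  green-stemmed cut-leaf: (463 − 456)² / 456 = 0.1075
  green-stemmed potato-leaf: (150 − 152)² / 152 = 0.0263
χ² = 0.0468 + 0.3706 + 0.1075 + 0.0263 = 0.5512 ≈ 0.551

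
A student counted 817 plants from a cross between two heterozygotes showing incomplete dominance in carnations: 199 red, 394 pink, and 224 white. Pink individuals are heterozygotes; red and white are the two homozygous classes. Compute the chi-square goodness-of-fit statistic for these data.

2.559

With incomplete dominance, a heterozygote × heterozygote cross gives a 1:2:1 phenotypic ratio.
Total ratio parts = 4. Expected numbers out of 817:
  red: 817 × 1/4 = 204.25
  pink: 817 × 2/4 = 408.5
  white: 817 × 1/4 = 204.25
χ² = Σ (O − E)² / E
  red: (199 − 204.25)² / 204.25 = 0.1349
  pink: (394 − 408.5)² / 408.5 = 0.5147
  white: (224 − 204.25)² / 204.25 = 1.9097
χ² = 0.1349 + 0.5147 + 1.9097 = 2.5593 ≈ 2.559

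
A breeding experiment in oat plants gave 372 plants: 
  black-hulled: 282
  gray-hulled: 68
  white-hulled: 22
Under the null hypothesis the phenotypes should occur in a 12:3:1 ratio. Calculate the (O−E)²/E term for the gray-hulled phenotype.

0.044

Under the 12:3:1 hypothesis (Σ ratio = 16, N = 372):
  black-hulled: 372 × 12/16 = 279
  gray-hulled: 372 × 3/16 = 69.75
  white-hulled: 372 × 1/16 = 23.25
Contribution of gray-hulled: (68 − 69.75)² / 69.75 = 0.0439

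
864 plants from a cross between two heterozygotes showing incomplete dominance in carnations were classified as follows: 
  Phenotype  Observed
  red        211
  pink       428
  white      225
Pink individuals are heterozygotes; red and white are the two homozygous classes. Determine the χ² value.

With incomplete dominance, a heterozygote × heterozygote cross gives a 1:2:1 phenotypic ratio.
The 1:2:1 ratio has 4 parts, so with N = 864 the expected counts are:
  red: 864 × 1/4 = 216
  pink: 864 × 2/4 = 432
  white: 864 × 1/4 = 216
χ² = Σ (O − E)² / E
  red: (211 − 216)² / 216 = 0.1157
  pink: (428 − 432)² / 432 = 0.0370
  white: (225 − 216)² / 216 = 0.3750
χ² = 0.1157 + 0.0370 + 0.3750 = 0.5277 ≈ 0.528

0.528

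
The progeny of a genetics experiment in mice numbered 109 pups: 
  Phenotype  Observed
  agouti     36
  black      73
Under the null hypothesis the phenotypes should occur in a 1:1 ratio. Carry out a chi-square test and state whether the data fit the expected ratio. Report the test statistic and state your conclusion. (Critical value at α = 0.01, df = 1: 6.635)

Under the 1:1 hypothesis (Σ ratio = 2, N = 109):
  agouti: 109 × 1/2 = 54.5
  black: 109 × 1/2 = 54.5
χ² = Σ (O − E)² / E
  agouti: (36 − 54.5)² / 54.5 = 6.2798
  black: (73 − 54.5)² / 54.5 = 6.2798
χ² = 6.2798 + 6.2798 = 12.5596 ≈ 12.560
Degrees of freedom = 2 − 1 = 1; critical value at α = 0.01 is 6.635.
Since 12.560 > 6.635, we reject the null hypothesis — the data do not fit the 1:1 ratio.

12.560; not consistent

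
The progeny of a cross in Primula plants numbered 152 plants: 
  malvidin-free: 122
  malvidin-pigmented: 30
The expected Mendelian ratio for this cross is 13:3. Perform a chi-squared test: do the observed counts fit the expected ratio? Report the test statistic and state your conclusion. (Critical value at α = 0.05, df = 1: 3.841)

0.097; consistent

Total ratio parts = 16. Expected numbers out of 152:
  malvidin-free: 152 × 13/16 = 123.5
  malvidin-pigmented: 152 × 3/16 = 28.5
χ² = Σ (O − E)² / E
  malvidin-free: (122 − 123.5)² / 123.5 = 0.0182
  malvidin-pigmented: (30 − 28.5)² / 28.5 = 0.0789
χ² = 0.0182 + 0.0789 = 0.0971 ≈ 0.097
Degrees of freedom = 2 − 1 = 1; critical value at α = 0.05 is 3.841.
Since 0.097 < 3.841, we fail to reject the null hypothesis — the data are consistent with the 13:3 ratio.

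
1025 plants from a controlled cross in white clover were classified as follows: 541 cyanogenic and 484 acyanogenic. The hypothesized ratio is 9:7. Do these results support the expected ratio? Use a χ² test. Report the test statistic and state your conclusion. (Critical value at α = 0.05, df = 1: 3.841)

5.014; not consistent

Expected counts for N = 1025 under a 9:7 ratio (total parts = 16):
  cyanogenic: 1025 × 9/16 = 576.5625
  acyanogenic: 1025 × 7/16 = 448.4375
χ² = Σ (O − E)² / E
  cyanogenic: (541 − 576.5625)² / 576.5625 = 2.1935
  acyanogenic: (484 − 448.4375)² / 448.4375 = 2.8202
χ² = 2.1935 + 2.8202 = 5.0137 ≈ 5.014
Degrees of freedom = 2 − 1 = 1; critical value at α = 0.05 is 3.841.
Since 5.014 > 3.841, we reject the null hypothesis — the data do not fit the 9:7 ratio.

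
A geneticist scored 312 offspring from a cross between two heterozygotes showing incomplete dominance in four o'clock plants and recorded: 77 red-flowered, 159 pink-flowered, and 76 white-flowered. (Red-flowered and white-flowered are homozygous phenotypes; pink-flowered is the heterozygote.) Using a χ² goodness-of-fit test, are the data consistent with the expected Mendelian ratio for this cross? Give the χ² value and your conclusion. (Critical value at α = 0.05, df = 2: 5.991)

With incomplete dominance, a heterozygote × heterozygote cross gives a 1:2:1 phenotypic ratio.
Total ratio parts = 4. Expected numbers out of 312:
  red-flowered: 312 × 1/4 = 78
  pink-flowered: 312 × 2/4 = 156
  white-flowered: 312 × 1/4 = 78
χ² = Σ (O − E)² / E
  red-flowered: (77 − 78)² / 78 = 0.0128
  pink-flowered: (159 − 156)² / 156 = 0.0577
  white-flowered: (76 − 78)² / 78 = 0.0513
χ² = 0.0128 + 0.0577 + 0.0513 = 0.1218 ≈ 0.122
Degrees of freedom = 3 − 1 = 2; critical value at α = 0.05 is 5.991.
Since 0.122 < 5.991, we fail to reject the null hypothesis — the data are consistent with the 1:2:1 ratio.

0.122; consistent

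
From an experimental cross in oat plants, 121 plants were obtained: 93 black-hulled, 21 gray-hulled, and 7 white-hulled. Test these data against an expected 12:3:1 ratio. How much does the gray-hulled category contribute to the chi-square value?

0.126

Under the 12:3:1 hypothesis (Σ ratio = 16, N = 121):
  black-hulled: 121 × 12/16 = 90.75
  gray-hulled: 121 × 3/16 = 22.6875
  white-hulled: 121 × 1/16 = 7.5625
Contribution of gray-hulled: (21 − 22.6875)² / 22.6875 = 0.1255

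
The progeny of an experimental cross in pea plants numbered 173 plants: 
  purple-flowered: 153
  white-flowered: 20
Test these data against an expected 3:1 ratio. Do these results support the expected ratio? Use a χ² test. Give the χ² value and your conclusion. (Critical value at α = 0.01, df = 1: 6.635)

The 3:1 ratio has 4 parts, so with N = 173 the expected counts are:
  purple-flowered: 173 × 3/4 = 129.75
  white-flowered: 173 × 1/4 = 43.25
χ² = Σ (O − E)² / E
  purple-flowered: (153 − 129.75)² / 129.75 = 4.1662
  white-flowered: (20 − 43.25)² / 43.25 = 12.4986
χ² = 4.1662 + 12.4986 = 16.6648 ≈ 16.665
Degrees of freedom = 2 − 1 = 1; critical value at α = 0.01 is 6.635.
Since 16.665 > 6.635, we reject the null hypothesis — the data do not fit the 3:1 ratio.

16.665; not consistent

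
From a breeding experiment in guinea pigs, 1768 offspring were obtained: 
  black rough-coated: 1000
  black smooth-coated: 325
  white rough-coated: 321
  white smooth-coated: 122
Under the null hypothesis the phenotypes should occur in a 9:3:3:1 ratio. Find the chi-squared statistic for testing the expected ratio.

1.687

Total ratio parts = 16. Expected numbers out of 1768:
  black rough-coated: 1768 × 9/16 = 994.5
  black smooth-coated: 1768 × 3/16 = 331.5
  white rough-coated: 1768 × 3/16 = 331.5
  white smooth-coated: 1768 × 1/16 = 110.5
χ² = Σ (O − E)² / E
  black rough-coated: (1000 − 994.5)² / 994.5 = 0.0304
  black smooth-coated: (325 − 331.5)² / 331.5 = 0.1275
  white rough-coated: (321 − 331.5)² / 331.5 = 0.3326
  white smooth-coated: (122 − 110.5)² / 110.5 = 1.1968
χ² = 0.0304 + 0.1275 + 0.3326 + 1.1968 = 1.6873 ≈ 1.687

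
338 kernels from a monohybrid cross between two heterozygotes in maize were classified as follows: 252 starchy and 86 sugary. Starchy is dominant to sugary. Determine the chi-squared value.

For a monohybrid cross between heterozygotes with complete dominance, the expected phenotypic ratio is 3:1.
Expected counts for N = 338 under a 3:1 ratio (total parts = 4):
  starchy: 338 × 3/4 = 253.5
  sugary: 338 × 1/4 = 84.5
χ² = Σ (O − E)² / E
  starchy: (252 − 253.5)² / 253.5 = 0.0089
  sugary: (86 − 84.5)² / 84.5 = 0.0266
χ² = 0.0089 + 0.0266 = 0.0355 ≈ 0.036

0.036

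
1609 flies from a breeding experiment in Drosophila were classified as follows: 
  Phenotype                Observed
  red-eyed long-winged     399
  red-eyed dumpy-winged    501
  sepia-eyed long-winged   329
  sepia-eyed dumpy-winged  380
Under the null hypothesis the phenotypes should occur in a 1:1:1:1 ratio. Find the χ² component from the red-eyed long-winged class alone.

0.026

Expected counts for N = 1609 under a 1:1:1:1 ratio (total parts = 4):
  red-eyed long-winged: 1609 × 1/4 = 402.25
  red-eyed dumpy-winged: 1609 × 1/4 = 402.25
  sepia-eyed long-winged: 1609 × 1/4 = 402.25
  sepia-eyed dumpy-winged: 1609 × 1/4 = 402.25
Contribution of red-eyed long-winged: (399 − 402.25)² / 402.25 = 0.0263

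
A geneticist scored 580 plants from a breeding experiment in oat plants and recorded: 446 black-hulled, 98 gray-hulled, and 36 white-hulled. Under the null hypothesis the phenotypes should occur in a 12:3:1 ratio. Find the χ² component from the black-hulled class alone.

Expected counts for N = 580 under a 12:3:1 ratio (total parts = 16):
  black-hulled: 580 × 12/16 = 435
  gray-hulled: 580 × 3/16 = 108.75
  white-hulled: 580 × 1/16 = 36.25
Contribution of black-hulled: (446 − 435)² / 435 = 0.2782

0.278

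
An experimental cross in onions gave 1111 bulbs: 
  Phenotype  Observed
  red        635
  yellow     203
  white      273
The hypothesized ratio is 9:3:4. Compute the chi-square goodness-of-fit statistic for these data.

Under the 9:3:4 hypothesis (Σ ratio = 16, N = 1111):
  red: 1111 × 9/16 = 624.9375
  yellow: 1111 × 3/16 = 208.3125
  white: 1111 × 4/16 = 277.75
χ² = Σ (O − E)² / E
  red: (635 − 624.9375)² / 624.9375 = 0.1620
  yellow: (203 − 208.3125)² / 208.3125 = 0.1355
  white: (273 − 277.75)² / 277.75 = 0.0812
χ² = 0.1620 + 0.1355 + 0.0812 = 0.3787 ≈ 0.379

0.379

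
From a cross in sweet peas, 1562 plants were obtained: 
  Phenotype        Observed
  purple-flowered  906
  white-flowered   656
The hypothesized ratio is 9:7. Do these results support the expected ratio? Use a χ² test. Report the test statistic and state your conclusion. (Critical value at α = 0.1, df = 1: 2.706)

1.950; consistent

Expected counts for N = 1562 under a 9:7 ratio (total parts = 16):
  purple-flowered: 1562 × 9/16 = 878.625
  white-flowered: 1562 × 7/16 = 683.375
χ² = Σ (O − E)² / E
  purple-flowered: (906 − 878.625)² / 878.625 = 0.8529
  white-flowered: (656 − 683.375)² / 683.375 = 1.0966
χ² = 0.8529 + 1.0966 = 1.9495 ≈ 1.950
Degrees of freedom = 2 − 1 = 1; critical value at α = 0.1 is 2.706.
Since 1.950 < 2.706, we fail to reject the null hypothesis — the data are consistent with the 9:7 ratio.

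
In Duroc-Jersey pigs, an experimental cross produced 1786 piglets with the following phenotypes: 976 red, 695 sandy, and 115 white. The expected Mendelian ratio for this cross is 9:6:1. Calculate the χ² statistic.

Expected counts for N = 1786 under a 9:6:1 ratio (total parts = 16):
  red: 1786 × 9/16 = 1004.625
  sandy: 1786 × 6/16 = 669.75
  white: 1786 × 1/16 = 111.625
χ² = Σ (O − E)² / E
  red: (976 − 1004.625)² / 1004.625 = 0.8156
  sandy: (695 − 669.75)² / 669.75 = 0.9519
  white: (115 − 111.625)² / 111.625 = 0.1020
χ² = 0.8156 + 0.9519 + 0.1020 = 1.8695 ≈ 1.870

1.870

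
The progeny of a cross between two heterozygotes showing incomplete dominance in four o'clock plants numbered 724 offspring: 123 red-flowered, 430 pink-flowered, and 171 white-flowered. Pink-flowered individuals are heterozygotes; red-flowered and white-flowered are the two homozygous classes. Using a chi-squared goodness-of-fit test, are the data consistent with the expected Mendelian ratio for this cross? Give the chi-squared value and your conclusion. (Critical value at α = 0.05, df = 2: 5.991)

With incomplete dominance, a heterozygote × heterozygote cross gives a 1:2:1 phenotypic ratio.
Under the 1:2:1 hypothesis (Σ ratio = 4, N = 724):
  red-flowered: 724 × 1/4 = 181
  pink-flowered: 724 × 2/4 = 362
  white-flowered: 724 × 1/4 = 181
χ² = Σ (O − E)² / E
  red-flowered: (123 − 181)² / 181 = 18.5856
  pink-flowered: (430 − 362)² / 362 = 12.7735
  white-flowered: (171 − 181)² / 181 = 0.5525
χ² = 18.5856 + 12.7735 + 0.5525 = 31.9116 ≈ 31.912
Degrees of freedom = 3 − 1 = 2; critical value at α = 0.05 is 5.991.
Since 31.912 > 5.991, we reject the null hypothesis — the data do not fit the 1:2:1 ratio.

31.912; not consistent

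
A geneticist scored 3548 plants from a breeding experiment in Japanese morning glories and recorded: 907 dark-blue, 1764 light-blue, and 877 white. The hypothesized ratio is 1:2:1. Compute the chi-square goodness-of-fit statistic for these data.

0.620

Total ratio parts = 4. Expected numbers out of 3548:
  dark-blue: 3548 × 1/4 = 887
  light-blue: 3548 × 2/4 = 1774
  white: 3548 × 1/4 = 887
χ² = Σ (O − E)² / E
  dark-blue: (907 − 887)² / 887 = 0.4510
  light-blue: (1764 − 1774)² / 1774 = 0.0564
  white: (877 − 887)² / 887 = 0.1127
χ² = 0.4510 + 0.0564 + 0.1127 = 0.6201 ≈ 0.620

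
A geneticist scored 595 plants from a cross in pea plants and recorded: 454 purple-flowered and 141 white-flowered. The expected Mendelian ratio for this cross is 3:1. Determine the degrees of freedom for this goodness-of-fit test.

A goodness-of-fit test with 2 phenotype classes has df = 2 − 1 = 1.

1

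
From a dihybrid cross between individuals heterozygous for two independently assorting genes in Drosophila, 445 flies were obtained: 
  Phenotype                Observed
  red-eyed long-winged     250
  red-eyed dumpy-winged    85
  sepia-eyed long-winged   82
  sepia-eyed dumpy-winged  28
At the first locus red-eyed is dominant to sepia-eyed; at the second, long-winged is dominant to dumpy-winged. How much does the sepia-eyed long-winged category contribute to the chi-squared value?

A dihybrid F₂ with independent assortment and complete dominance at both loci gives a 9:3:3:1 phenotypic ratio.
Expected counts for N = 445 under a 9:3:3:1 ratio (total parts = 16):
  red-eyed long-winged: 445 × 9/16 = 250.3125
  red-eyed dumpy-winged: 445 × 3/16 = 83.4375
  sepia-eyed long-winged: 445 × 3/16 = 83.4375
  sepia-eyed dumpy-winged: 445 × 1/16 = 27.8125
Contribution of sepia-eyed long-winged: (82 − 83.4375)² / 83.4375 = 0.0248

0.025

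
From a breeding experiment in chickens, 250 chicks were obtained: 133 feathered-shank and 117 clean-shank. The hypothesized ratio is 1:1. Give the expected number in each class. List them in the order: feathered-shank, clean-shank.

125, 125

The 1:1 ratio has 2 parts, so with N = 250 the expected counts are:
  feathered-shank: 250 × 1/2 = 125
  clean-shank: 250 × 1/2 = 125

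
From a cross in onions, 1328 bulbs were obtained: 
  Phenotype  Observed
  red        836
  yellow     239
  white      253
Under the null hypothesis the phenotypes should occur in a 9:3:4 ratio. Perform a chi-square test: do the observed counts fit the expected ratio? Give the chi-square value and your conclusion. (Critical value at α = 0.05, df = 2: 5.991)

29.804; not consistent

The 9:3:4 ratio has 16 parts, so with N = 1328 the expected counts are:
  red: 1328 × 9/16 = 747
  yellow: 1328 × 3/16 = 249
  white: 1328 × 4/16 = 332
χ² = Σ (O − E)² / E
  red: (836 − 747)² / 747 = 10.6037
  yellow: (239 − 249)² / 249 = 0.4016
  white: (253 − 332)² / 332 = 18.7982
χ² = 10.6037 + 0.4016 + 18.7982 = 29.8035 ≈ 29.804
Degrees of freedom = 3 − 1 = 2; critical value at α = 0.05 is 5.991.
Since 29.804 > 5.991, we reject the null hypothesis — the data do not fit the 9:3:4 ratio.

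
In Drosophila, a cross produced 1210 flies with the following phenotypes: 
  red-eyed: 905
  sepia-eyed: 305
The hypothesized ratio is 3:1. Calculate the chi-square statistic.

0.028

Expected counts for N = 1210 under a 3:1 ratio (total parts = 4):
  red-eyed: 1210 × 3/4 = 907.5
  sepia-eyed: 1210 × 1/4 = 302.5
χ² = Σ (O − E)² / E
  red-eyed: (905 − 907.5)² / 907.5 = 0.0069
  sepia-eyed: (305 − 302.5)² / 302.5 = 0.0207
χ² = 0.0069 + 0.0207 = 0.0276 ≈ 0.028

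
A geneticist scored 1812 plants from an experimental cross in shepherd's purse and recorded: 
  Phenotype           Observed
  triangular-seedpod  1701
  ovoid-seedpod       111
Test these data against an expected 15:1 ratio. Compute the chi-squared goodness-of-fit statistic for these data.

The 15:1 ratio has 16 parts, so with N = 1812 the expected counts are:
  triangular-seedpod: 1812 × 15/16 = 1698.75
  ovoid-seedpod: 1812 × 1/16 = 113.25
χ² = Σ (O − E)² / E
  triangular-seedpod: (1701 − 1698.75)² / 1698.75 = 0.0030
  ovoid-seedpod: (111 − 113.25)² / 113.25 = 0.0447
χ² = 0.0030 + 0.0447 = 0.0477 ≈ 0.048

0.048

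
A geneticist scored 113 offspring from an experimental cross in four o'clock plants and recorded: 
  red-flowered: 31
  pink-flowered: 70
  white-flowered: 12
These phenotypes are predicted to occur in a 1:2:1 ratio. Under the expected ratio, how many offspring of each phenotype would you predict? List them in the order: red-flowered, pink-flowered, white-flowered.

28.25, 56.5, 28.25

Total ratio parts = 4. Expected numbers out of 113:
  red-flowered: 113 × 1/4 = 28.25
  pink-flowered: 113 × 2/4 = 56.5
  white-flowered: 113 × 1/4 = 28.25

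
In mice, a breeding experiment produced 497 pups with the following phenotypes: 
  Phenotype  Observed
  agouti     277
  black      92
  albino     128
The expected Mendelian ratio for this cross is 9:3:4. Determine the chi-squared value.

Expected counts for N = 497 under a 9:3:4 ratio (total parts = 16):
  agouti: 497 × 9/16 = 279.5625
  black: 497 × 3/16 = 93.1875
  albino: 497 × 4/16 = 124.25
χ² = Σ (O − E)² / E
  agouti: (277 − 279.5625)² / 279.5625 = 0.0235
  black: (92 − 93.1875)² / 93.1875 = 0.0151
  albino: (128 − 124.25)² / 124.25 = 0.1132
χ² = 0.0235 + 0.0151 + 0.1132 = 0.1518 ≈ 0.152

0.152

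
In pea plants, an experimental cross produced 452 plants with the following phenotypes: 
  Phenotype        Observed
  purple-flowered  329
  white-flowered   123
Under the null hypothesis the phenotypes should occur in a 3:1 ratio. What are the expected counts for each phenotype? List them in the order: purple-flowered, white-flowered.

339, 113

Total ratio parts = 4. Expected numbers out of 452:
  purple-flowered: 452 × 3/4 = 339
  white-flowered: 452 × 1/4 = 113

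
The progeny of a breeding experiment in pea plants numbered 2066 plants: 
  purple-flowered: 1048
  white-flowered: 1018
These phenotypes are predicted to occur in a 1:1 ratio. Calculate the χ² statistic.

0.436

Expected counts for N = 2066 under a 1:1 ratio (total parts = 2):
  purple-flowered: 2066 × 1/2 = 1033
  white-flowered: 2066 × 1/2 = 1033
χ² = Σ (O − E)² / E
  purple-flowered: (1048 − 1033)² / 1033 = 0.2178
  white-flowered: (1018 − 1033)² / 1033 = 0.2178
χ² = 0.2178 + 0.2178 = 0.4356 ≈ 0.436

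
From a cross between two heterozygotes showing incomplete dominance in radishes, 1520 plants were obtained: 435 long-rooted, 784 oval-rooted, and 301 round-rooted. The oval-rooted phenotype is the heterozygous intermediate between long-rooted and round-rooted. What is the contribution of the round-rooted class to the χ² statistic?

16.424

With incomplete dominance, a heterozygote × heterozygote cross gives a 1:2:1 phenotypic ratio.
Under the 1:2:1 hypothesis (Σ ratio = 4, N = 1520):
  long-rooted: 1520 × 1/4 = 380
  oval-rooted: 1520 × 2/4 = 760
  round-rooted: 1520 × 1/4 = 380
Contribution of round-rooted: (301 − 380)² / 380 = 16.4237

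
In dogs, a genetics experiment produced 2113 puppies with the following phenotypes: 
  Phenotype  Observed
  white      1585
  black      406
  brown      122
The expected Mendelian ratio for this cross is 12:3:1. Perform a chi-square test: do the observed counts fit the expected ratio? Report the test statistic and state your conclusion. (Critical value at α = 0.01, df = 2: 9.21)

1.010; consistent

Under the 12:3:1 hypothesis (Σ ratio = 16, N = 2113):
  white: 2113 × 12/16 = 1584.75
  black: 2113 × 3/16 = 396.1875
  brown: 2113 × 1/16 = 132.0625
χ² = Σ (O − E)² / E
  white: (1585 − 1584.75)² / 1584.75 = 0.0000
  black: (406 − 396.1875)² / 396.1875 = 0.2430
  brown: (122 − 132.0625)² / 132.0625 = 0.7667
χ² = 0.0000 + 0.2430 + 0.7667 = 1.0097 ≈ 1.010
Degrees of freedom = 3 − 1 = 2; critical value at α = 0.01 is 9.21.
Since 1.010 < 9.21, we fail to reject the null hypothesis — the data are consistent with the 12:3:1 ratio.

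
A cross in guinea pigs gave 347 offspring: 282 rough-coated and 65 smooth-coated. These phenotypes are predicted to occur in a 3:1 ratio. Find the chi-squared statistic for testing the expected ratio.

7.271

The 3:1 ratio has 4 parts, so with N = 347 the expected counts are:
  rough-coated: 347 × 3/4 = 260.25
  smooth-coated: 347 × 1/4 = 86.75
χ² = Σ (O − E)² / E
  rough-coated: (282 − 260.25)² / 260.25 = 1.8177
  smooth-coated: (65 − 86.75)² / 86.75 = 5.4532
χ² = 1.8177 + 5.4532 = 7.2709 ≈ 7.271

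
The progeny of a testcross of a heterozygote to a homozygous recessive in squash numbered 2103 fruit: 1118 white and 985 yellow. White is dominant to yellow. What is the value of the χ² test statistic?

8.411

A testcross of a heterozygote (Aa × aa) gives a 1:1 phenotypic ratio.
Expected counts for N = 2103 under a 1:1 ratio (total parts = 2):
  white: 2103 × 1/2 = 1051.5
  yellow: 2103 × 1/2 = 1051.5
χ² = Σ (O − E)² / E
  white: (1118 − 1051.5)² / 1051.5 = 4.2057
  yellow: (985 − 1051.5)² / 1051.5 = 4.2057
χ² = 4.2057 + 4.2057 = 8.4114 ≈ 8.411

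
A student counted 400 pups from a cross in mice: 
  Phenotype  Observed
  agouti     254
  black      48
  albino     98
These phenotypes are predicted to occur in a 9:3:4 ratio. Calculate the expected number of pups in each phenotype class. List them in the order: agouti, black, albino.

225, 75, 100

Under the 9:3:4 hypothesis (Σ ratio = 16, N = 400):
  agouti: 400 × 9/16 = 225
  black: 400 × 3/16 = 75
  albino: 400 × 4/16 = 100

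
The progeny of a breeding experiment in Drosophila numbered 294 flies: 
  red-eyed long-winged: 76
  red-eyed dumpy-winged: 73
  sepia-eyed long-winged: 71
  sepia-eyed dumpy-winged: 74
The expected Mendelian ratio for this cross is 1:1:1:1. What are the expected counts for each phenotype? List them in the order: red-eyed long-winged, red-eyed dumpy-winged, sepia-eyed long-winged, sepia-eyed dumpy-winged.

Total ratio parts = 4. Expected numbers out of 294:
  red-eyed long-winged: 294 × 1/4 = 73.5
  red-eyed dumpy-winged: 294 × 1/4 = 73.5
  sepia-eyed long-winged: 294 × 1/4 = 73.5
  sepia-eyed dumpy-winged: 294 × 1/4 = 73.5

73.5, 73.5, 73.5, 73.5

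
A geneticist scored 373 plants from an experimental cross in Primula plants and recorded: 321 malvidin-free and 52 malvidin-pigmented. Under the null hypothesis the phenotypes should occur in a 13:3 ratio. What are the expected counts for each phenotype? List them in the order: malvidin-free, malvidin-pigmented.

Under the 13:3 hypothesis (Σ ratio = 16, N = 373):
  malvidin-free: 373 × 13/16 = 303.0625
  malvidin-pigmented: 373 × 3/16 = 69.9375

303.0625, 69.9375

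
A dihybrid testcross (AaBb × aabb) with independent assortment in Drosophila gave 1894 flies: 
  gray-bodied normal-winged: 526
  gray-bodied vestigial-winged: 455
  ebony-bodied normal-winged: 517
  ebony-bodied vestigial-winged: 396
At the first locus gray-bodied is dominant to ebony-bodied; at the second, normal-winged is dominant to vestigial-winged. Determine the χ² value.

23.225

A dihybrid testcross with independent assortment gives a 1:1:1:1 ratio.
Expected counts for N = 1894 under a 1:1:1:1 ratio (total parts = 4):
  gray-bodied normal-winged: 1894 × 1/4 = 473.5
  gray-bodied vestigial-winged: 1894 × 1/4 = 473.5
  ebony-bodied normal-winged: 1894 × 1/4 = 473.5
  ebony-bodied vestigial-winged: 1894 × 1/4 = 473.5
χ² = Σ (O − E)² / E
  gray-bodied normal-winged: (526 − 473.5)² / 473.5 = 5.8210
  gray-bodied vestigial-winged: (455 − 473.5)² / 473.5 = 0.7228
  ebony-bodied normal-winged: (517 − 473.5)² / 473.5 = 3.9963
  ebony-bodied vestigial-winged: (396 − 473.5)² / 473.5 = 12.6848
χ² = 5.8210 + 0.7228 + 3.9963 + 12.6848 = 23.2249 ≈ 23.225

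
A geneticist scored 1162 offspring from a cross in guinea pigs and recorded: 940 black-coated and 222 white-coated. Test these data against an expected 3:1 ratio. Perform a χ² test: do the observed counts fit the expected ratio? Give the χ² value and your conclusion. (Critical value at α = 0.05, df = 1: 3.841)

21.536; not consistent

Expected counts for N = 1162 under a 3:1 ratio (total parts = 4):
  black-coated: 1162 × 3/4 = 871.5
  white-coated: 1162 × 1/4 = 290.5
χ² = Σ (O − E)² / E
  black-coated: (940 − 871.5)² / 871.5 = 5.3841
  white-coated: (222 − 290.5)² / 290.5 = 16.1523
χ² = 5.3841 + 16.1523 = 21.5364 ≈ 21.536
Degrees of freedom = 2 − 1 = 1; critical value at α = 0.05 is 3.841.
Since 21.536 > 3.841, we reject the null hypothesis — the data do not fit the 3:1 ratio.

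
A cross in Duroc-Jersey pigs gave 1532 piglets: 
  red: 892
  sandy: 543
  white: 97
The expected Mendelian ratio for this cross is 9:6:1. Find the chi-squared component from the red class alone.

1.062

Under the 9:6:1 hypothesis (Σ ratio = 16, N = 1532):
  red: 1532 × 9/16 = 861.75
  sandy: 1532 × 6/16 = 574.5
  white: 1532 × 1/16 = 95.75
Contribution of red: (892 − 861.75)² / 861.75 = 1.0619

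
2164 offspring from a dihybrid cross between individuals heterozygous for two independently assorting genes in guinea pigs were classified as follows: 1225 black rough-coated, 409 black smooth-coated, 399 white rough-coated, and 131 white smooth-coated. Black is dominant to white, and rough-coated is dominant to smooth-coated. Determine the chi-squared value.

0.321

A dihybrid F₂ with independent assortment and complete dominance at both loci gives a 9:3:3:1 phenotypic ratio.
The 9:3:3:1 ratio has 16 parts, so with N = 2164 the expected counts are:
  black rough-coated: 2164 × 9/16 = 1217.25
  black smooth-coated: 2164 × 3/16 = 405.75
  white rough-coated: 2164 × 3/16 = 405.75
  white smooth-coated: 2164 × 1/16 = 135.25
χ² = Σ (O − E)² / E
  black rough-coated: (1225 − 1217.25)² / 1217.25 = 0.0493
  black smooth-coated: (409 − 405.75)² / 405.75 = 0.0260
  white rough-coated: (399 − 405.75)² / 405.75 = 0.1123
  white smooth-coated: (131 − 135.25)² / 135.25 = 0.1335
χ² = 0.0493 + 0.0260 + 0.1123 + 0.1335 = 0.3211 ≈ 0.321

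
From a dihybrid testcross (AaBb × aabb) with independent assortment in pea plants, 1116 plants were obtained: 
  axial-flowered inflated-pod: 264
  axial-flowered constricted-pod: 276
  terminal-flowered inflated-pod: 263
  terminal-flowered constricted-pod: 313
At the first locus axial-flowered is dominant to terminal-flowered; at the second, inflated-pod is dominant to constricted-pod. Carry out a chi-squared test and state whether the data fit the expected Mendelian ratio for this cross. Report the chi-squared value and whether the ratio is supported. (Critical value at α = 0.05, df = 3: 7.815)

A dihybrid testcross with independent assortment gives a 1:1:1:1 ratio.
The 1:1:1:1 ratio has 4 parts, so with N = 1116 the expected counts are:
  axial-flowered inflated-pod: 1116 × 1/4 = 279
  axial-flowered constricted-pod: 1116 × 1/4 = 279
  terminal-flowered inflated-pod: 1116 × 1/4 = 279
  terminal-flowered constricted-pod: 1116 × 1/4 = 279
χ² = Σ (O − E)² / E
  axial-flowered inflated-pod: (264 − 279)² / 279 = 0.8065
  axial-flowered constricted-pod: (276 − 279)² / 279 = 0.0323
  terminal-flowered inflated-pod: (263 − 279)² / 279 = 0.9176
  terminal-flowered constricted-pod: (313 − 279)² / 279 = 4.1434
χ² = 0.8065 + 0.0323 + 0.9176 + 4.1434 = 5.8998 ≈ 5.900
Degrees of freedom = 4 − 1 = 3; critical value at α = 0.05 is 7.815.
Since 5.900 < 7.815, we fail to reject the null hypothesis — the data are consistent with the 1:1:1:1 ratio.

5.900; consistent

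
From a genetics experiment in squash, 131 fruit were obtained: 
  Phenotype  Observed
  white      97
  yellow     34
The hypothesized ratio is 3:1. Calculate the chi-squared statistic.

0.064

Under the 3:1 hypothesis (Σ ratio = 4, N = 131):
  white: 131 × 3/4 = 98.25
  yellow: 131 × 1/4 = 32.75
χ² = Σ (O − E)² / E
  white: (97 − 98.25)² / 98.25 = 0.0159
  yellow: (34 − 32.75)² / 32.75 = 0.0477
χ² = 0.0159 + 0.0477 = 0.0636 ≈ 0.064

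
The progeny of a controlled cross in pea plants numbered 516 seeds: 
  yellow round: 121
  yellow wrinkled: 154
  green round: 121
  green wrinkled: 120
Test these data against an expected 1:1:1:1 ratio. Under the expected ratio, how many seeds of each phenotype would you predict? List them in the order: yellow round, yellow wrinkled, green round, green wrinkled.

129, 129, 129, 129

Expected counts for N = 516 under a 1:1:1:1 ratio (total parts = 4):
  yellow round: 516 × 1/4 = 129
  yellow wrinkled: 516 × 1/4 = 129
  green round: 516 × 1/4 = 129
  green wrinkled: 516 × 1/4 = 129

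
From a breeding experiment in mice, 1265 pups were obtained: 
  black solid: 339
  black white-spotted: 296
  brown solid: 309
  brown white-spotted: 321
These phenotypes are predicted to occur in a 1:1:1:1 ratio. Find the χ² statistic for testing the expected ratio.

3.171

The 1:1:1:1 ratio has 4 parts, so with N = 1265 the expected counts are:
  black solid: 1265 × 1/4 = 316.25
  black white-spotted: 1265 × 1/4 = 316.25
  brown solid: 1265 × 1/4 = 316.25
  brown white-spotted: 1265 × 1/4 = 316.25
χ² = Σ (O − E)² / E
  black solid: (339 − 316.25)² / 316.25 = 1.6366
  black white-spotted: (296 − 316.25)² / 316.25 = 1.2966
  brown solid: (309 − 316.25)² / 316.25 = 0.1662
  brown white-spotted: (321 − 316.25)² / 316.25 = 0.0713
χ² = 1.6366 + 1.2966 + 0.1662 + 0.0713 = 3.1707 ≈ 3.171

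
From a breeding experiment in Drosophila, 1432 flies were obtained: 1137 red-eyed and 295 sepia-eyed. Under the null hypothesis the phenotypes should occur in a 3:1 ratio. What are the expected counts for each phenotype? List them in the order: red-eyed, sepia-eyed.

1074, 358

The 3:1 ratio has 4 parts, so with N = 1432 the expected counts are:
  red-eyed: 1432 × 3/4 = 1074
  sepia-eyed: 1432 × 1/4 = 358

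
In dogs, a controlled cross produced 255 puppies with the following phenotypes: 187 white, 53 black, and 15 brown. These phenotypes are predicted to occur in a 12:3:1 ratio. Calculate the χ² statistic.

0.712

The 12:3:1 ratio has 16 parts, so with N = 255 the expected counts are:
  white: 255 × 12/16 = 191.25
  black: 255 × 3/16 = 47.8125
  brown: 255 × 1/16 = 15.9375
χ² = Σ (O − E)² / E
  white: (187 − 191.25)² / 191.25 = 0.0944
  black: (53 − 47.8125)² / 47.8125 = 0.5628
  brown: (15 − 15.9375)² / 15.9375 = 0.0551
χ² = 0.0944 + 0.5628 + 0.0551 = 0.7123 ≈ 0.712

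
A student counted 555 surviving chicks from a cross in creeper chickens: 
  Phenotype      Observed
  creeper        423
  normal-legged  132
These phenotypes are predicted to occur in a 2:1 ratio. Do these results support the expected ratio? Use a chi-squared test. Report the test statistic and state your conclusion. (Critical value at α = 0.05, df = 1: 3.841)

The 2:1 ratio has 3 parts, so with N = 555 the expected counts are:
  creeper: 555 × 2/3 = 370
  normal-legged: 555 × 1/3 = 185
χ² = Σ (O − E)² / E
  creeper: (423 − 370)² / 370 = 7.5919
  normal-legged: (132 − 185)² / 185 = 15.1838
χ² = 7.5919 + 15.1838 = 22.7757 ≈ 22.776
Degrees of freedom = 2 − 1 = 1; critical value at α = 0.05 is 3.841.
Since 22.776 > 3.841, we reject the null hypothesis — the data do not fit the 2:1 ratio.

22.776; not consistent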